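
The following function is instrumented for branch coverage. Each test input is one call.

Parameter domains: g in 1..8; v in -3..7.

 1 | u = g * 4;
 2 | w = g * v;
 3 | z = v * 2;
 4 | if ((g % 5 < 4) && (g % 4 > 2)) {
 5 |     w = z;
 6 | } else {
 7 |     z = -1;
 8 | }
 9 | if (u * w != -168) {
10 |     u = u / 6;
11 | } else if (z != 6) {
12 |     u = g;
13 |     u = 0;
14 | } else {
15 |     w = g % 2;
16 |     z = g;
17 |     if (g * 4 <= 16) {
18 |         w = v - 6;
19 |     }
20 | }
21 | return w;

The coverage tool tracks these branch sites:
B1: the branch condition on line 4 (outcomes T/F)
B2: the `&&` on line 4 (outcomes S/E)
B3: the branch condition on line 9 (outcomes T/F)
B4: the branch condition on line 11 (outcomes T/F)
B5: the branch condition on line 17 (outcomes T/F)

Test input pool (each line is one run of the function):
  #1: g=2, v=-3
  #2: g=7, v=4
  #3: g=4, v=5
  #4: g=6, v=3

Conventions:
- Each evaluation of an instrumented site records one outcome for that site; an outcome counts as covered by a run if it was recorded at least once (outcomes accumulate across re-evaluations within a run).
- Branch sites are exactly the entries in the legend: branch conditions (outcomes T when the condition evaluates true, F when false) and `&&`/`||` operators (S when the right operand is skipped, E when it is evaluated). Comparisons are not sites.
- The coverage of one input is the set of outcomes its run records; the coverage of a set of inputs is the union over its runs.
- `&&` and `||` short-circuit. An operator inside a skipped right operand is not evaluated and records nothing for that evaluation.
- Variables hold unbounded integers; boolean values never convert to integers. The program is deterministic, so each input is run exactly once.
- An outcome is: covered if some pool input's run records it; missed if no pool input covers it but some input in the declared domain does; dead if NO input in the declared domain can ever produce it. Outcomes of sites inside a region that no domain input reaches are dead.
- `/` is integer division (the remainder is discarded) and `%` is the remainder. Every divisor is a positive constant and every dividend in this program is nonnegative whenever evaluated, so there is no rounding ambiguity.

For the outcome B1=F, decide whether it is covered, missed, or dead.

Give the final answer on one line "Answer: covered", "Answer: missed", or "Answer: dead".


B1=F is recorded by pool input(s) 1, 3, 4 -> covered
Answer: covered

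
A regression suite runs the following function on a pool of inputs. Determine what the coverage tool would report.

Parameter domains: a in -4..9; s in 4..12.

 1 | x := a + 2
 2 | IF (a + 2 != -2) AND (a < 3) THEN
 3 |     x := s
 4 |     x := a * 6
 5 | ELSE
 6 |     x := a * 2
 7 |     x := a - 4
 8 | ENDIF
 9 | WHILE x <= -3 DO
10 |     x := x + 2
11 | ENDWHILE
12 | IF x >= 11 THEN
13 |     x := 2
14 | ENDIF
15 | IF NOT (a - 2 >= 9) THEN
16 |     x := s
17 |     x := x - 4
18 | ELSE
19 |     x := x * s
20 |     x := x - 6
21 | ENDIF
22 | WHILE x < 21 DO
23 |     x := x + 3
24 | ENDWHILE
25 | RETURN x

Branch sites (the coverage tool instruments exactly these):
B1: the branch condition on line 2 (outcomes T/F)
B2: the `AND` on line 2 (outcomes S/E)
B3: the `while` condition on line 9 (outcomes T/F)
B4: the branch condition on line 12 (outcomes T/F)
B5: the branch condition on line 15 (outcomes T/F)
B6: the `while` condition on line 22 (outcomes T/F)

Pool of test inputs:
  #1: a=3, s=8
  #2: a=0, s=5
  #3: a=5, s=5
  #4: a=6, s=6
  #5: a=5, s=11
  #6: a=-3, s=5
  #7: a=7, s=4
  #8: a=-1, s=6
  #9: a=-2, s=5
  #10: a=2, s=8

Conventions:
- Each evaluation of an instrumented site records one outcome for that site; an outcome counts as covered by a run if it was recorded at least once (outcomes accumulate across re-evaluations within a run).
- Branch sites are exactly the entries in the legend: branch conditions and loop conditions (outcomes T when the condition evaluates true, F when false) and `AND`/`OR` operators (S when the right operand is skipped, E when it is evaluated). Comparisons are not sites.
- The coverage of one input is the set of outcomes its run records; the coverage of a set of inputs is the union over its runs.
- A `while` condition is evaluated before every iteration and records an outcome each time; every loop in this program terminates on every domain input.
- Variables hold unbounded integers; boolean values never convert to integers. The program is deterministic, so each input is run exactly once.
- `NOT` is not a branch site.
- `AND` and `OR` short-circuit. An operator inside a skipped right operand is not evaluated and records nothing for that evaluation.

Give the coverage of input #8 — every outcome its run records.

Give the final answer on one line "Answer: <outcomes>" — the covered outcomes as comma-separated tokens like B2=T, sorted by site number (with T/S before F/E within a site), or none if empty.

Simulating input #8 (a=-1, s=6) step by step:
  B2->E, B1->T, B3->T, B3->T, B3->F, B4->F, B5->T, B6->T, B6->T, B6->T
  B6->T, B6->T, B6->T, B6->T, B6->F
as a set, this run covers: B1=T, B2=E, B3=T, B3=F, B4=F, B5=T, B6=T, B6=F

Answer: B1=T, B2=E, B3=T, B3=F, B4=F, B5=T, B6=T, B6=F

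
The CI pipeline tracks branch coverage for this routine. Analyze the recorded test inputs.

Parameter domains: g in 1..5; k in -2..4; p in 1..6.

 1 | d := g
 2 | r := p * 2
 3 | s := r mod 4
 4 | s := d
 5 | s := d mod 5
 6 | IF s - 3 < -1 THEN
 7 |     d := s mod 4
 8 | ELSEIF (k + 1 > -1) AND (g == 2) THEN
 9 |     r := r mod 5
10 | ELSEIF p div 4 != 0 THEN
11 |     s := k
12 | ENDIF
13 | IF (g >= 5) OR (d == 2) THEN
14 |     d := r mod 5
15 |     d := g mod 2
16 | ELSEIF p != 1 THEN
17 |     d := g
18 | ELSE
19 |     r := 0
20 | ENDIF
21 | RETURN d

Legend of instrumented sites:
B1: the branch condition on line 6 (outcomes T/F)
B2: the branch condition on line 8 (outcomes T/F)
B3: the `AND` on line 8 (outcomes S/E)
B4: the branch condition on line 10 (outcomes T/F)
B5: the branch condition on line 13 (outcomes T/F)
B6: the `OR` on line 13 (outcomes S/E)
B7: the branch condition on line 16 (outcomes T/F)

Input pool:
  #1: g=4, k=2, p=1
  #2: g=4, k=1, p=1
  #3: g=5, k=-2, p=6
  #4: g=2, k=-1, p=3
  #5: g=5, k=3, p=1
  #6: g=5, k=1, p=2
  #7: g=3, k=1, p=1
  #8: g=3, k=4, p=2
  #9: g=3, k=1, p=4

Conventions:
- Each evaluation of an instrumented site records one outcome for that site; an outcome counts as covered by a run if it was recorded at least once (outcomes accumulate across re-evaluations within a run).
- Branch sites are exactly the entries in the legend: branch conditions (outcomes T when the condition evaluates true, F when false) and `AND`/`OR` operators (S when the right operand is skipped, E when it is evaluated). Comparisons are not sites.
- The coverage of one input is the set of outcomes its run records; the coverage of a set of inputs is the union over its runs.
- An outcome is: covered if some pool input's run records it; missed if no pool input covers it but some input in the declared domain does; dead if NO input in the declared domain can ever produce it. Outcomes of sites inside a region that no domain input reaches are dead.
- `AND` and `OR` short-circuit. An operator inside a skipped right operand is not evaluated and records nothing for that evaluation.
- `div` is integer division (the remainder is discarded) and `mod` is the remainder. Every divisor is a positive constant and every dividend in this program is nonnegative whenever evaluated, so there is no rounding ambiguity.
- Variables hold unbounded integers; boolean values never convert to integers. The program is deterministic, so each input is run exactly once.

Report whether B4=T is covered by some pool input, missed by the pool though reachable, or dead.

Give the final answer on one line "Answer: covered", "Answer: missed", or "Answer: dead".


B4=T is recorded by pool input(s) 9 -> covered
Answer: covered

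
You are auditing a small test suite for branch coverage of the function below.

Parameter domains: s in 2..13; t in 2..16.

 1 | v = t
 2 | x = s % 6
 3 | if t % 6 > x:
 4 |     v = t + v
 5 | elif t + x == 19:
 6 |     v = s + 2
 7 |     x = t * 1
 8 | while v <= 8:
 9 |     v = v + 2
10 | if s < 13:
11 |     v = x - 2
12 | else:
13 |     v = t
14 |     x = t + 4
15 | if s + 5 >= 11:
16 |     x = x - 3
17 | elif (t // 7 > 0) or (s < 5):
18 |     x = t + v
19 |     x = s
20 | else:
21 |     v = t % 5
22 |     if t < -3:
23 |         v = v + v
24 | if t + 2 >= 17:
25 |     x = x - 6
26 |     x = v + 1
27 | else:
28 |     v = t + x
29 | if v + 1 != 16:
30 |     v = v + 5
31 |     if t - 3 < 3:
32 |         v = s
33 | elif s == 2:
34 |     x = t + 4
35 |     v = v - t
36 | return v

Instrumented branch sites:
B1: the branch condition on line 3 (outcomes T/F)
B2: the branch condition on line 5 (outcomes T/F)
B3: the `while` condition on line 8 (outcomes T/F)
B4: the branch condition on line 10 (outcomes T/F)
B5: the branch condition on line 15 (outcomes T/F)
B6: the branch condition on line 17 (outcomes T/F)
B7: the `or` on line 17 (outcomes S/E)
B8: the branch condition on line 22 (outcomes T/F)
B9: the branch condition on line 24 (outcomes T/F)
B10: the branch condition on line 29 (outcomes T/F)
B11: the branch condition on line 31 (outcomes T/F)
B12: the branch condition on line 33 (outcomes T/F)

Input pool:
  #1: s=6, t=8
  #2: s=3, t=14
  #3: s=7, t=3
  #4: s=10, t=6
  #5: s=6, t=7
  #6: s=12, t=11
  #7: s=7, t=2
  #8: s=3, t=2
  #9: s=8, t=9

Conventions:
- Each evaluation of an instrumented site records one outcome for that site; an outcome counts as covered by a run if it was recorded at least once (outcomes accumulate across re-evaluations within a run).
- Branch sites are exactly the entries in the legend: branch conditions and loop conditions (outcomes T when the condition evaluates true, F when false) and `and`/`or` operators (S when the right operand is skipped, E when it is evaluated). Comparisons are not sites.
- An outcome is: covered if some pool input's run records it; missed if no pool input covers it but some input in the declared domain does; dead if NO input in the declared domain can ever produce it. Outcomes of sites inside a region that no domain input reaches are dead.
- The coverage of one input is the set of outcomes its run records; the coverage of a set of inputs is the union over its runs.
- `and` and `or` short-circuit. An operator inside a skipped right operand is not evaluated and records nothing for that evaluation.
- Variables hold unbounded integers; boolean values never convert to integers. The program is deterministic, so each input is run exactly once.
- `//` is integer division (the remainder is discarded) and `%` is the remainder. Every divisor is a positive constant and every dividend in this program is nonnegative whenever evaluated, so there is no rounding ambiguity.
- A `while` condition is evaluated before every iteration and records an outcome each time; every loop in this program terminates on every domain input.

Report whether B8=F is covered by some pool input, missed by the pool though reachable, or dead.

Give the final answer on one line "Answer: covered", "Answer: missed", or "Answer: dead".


no pool input records B8=F
but domain input (s=5, t=2) does record it -> reachable, so missed
Answer: missed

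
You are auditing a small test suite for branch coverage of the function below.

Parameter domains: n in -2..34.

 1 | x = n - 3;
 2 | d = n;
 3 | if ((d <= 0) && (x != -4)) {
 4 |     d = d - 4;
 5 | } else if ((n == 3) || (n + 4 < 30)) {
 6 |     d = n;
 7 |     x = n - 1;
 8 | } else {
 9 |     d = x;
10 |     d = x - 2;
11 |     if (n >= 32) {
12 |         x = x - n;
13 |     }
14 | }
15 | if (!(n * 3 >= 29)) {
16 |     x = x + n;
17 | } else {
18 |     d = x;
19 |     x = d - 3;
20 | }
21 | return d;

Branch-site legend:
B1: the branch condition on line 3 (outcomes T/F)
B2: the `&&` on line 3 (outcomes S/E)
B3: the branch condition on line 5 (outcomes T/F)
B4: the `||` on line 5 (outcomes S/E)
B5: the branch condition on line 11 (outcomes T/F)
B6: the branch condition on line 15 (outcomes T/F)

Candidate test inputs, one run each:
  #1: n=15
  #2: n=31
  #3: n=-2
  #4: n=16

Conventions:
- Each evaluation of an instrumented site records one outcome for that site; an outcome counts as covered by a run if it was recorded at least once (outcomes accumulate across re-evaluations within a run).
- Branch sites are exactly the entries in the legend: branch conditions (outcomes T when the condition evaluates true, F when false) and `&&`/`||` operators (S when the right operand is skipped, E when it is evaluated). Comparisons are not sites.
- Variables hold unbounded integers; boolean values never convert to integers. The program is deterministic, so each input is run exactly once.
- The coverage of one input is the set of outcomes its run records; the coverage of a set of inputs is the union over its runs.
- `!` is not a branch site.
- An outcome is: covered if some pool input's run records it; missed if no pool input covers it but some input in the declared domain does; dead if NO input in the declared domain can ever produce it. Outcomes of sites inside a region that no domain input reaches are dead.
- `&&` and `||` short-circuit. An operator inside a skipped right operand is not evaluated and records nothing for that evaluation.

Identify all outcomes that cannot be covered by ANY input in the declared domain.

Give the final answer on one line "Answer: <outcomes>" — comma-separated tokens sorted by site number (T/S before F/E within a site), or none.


exhaustive pass over the 37-input domain:
  reachable outcomes have witnesses, e.g. B1=T (e.g. n=-2), B1=F (e.g. n=-1), B2=S (e.g. n=1), B2=E (e.g. n=-2)
Answer: none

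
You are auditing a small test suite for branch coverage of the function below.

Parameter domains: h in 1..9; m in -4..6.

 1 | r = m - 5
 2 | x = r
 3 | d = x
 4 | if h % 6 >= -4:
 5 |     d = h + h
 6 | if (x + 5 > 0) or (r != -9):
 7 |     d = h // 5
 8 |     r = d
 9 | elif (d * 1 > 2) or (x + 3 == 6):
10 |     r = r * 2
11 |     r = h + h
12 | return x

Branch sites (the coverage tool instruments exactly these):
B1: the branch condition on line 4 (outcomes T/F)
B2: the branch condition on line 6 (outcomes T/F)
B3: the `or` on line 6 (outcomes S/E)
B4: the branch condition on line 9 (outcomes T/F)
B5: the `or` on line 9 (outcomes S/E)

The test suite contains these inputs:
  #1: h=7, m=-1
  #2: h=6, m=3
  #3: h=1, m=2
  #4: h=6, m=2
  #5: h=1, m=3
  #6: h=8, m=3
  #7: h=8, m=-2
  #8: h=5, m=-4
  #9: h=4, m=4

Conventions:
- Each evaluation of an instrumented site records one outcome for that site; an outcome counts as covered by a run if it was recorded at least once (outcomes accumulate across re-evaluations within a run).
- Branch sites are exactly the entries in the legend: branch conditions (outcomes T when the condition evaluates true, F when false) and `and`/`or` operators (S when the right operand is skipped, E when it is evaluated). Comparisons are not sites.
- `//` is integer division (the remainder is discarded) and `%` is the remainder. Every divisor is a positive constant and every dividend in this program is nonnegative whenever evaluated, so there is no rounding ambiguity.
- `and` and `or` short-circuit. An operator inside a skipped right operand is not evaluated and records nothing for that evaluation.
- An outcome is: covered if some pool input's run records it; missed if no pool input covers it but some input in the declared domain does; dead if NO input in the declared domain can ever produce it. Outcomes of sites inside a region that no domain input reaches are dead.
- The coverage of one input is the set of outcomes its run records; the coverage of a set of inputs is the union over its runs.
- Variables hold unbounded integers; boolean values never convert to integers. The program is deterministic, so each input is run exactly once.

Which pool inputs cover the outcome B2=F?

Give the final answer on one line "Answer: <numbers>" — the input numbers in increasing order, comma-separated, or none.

input #1 (h=7, m=-1): does not record B2=F
input #2 (h=6, m=3): does not record B2=F
input #3 (h=1, m=2): does not record B2=F
input #4 (h=6, m=2): does not record B2=F
input #5 (h=1, m=3): does not record B2=F
input #6 (h=8, m=3): does not record B2=F
input #7 (h=8, m=-2): does not record B2=F
input #8 (h=5, m=-4): records B2=F
input #9 (h=4, m=4): does not record B2=F

Answer: 8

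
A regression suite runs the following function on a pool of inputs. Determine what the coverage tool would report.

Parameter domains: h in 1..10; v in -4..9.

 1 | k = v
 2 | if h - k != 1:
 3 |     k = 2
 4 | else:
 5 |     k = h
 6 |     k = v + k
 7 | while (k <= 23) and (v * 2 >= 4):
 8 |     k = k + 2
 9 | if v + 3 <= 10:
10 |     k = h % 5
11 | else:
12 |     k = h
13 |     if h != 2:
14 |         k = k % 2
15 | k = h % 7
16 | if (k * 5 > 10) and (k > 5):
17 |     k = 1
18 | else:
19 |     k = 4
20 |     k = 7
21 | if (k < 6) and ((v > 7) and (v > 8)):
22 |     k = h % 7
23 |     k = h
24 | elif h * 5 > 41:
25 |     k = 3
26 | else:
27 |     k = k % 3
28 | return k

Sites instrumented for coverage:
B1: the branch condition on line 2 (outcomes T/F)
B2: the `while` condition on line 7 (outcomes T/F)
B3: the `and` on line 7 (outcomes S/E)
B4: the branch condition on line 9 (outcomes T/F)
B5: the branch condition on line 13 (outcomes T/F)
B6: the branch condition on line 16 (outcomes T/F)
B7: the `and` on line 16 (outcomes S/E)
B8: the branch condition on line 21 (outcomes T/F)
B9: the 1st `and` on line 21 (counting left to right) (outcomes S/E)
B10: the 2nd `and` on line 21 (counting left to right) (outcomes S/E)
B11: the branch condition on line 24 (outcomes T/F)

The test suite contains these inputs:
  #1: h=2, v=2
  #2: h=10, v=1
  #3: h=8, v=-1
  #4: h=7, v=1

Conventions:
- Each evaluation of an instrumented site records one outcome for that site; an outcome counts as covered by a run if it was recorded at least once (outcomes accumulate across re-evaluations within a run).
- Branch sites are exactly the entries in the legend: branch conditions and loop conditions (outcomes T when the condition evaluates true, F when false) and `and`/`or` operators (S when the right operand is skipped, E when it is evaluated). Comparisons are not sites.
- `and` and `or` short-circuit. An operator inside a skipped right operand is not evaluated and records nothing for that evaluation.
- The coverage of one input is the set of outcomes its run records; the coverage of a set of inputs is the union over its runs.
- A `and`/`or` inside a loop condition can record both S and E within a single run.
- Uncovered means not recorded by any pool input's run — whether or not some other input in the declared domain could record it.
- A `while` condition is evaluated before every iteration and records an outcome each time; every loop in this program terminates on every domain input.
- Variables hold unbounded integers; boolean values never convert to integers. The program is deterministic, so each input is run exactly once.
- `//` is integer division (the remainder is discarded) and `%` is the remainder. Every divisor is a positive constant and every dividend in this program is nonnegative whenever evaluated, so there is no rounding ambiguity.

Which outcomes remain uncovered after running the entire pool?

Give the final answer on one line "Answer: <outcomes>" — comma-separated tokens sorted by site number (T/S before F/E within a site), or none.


input #1, h=2, v=2: events B1->T, B3->E, B2->T, B3->E, B2->T, B3->E, B2->T, B3->E, B2->T, B3->E, B2->T, B3->E, B2->T, B3->E, ...; outcomes B1=T, B2=T, B2=F, B3=S, B3=E, B4=T, B6=F, B7=S, B8=F, B9=S, B11=F
input #2, h=10, v=1: events B1->T, B3->E, B2->F, B4->T, B7->E, B6->F, B9->S, B8->F, B11->T; outcomes B1=T, B2=F, B3=E, B4=T, B6=F, B7=E, B8=F, B9=S, B11=T
input #3, h=8, v=-1: events B1->T, B3->E, B2->F, B4->T, B7->S, B6->F, B9->S, B8->F, B11->F; outcomes B1=T, B2=F, B3=E, B4=T, B6=F, B7=S, B8=F, B9=S, B11=F
input #4, h=7, v=1: events B1->T, B3->E, B2->F, B4->T, B7->S, B6->F, B9->S, B8->F, B11->F; outcomes B1=T, B2=F, B3=E, B4=T, B6=F, B7=S, B8=F, B9=S, B11=F
union over the pool: B1=T, B2=T, B2=F, B3=S, B3=E, B4=T, B6=F, B7=S, B7=E, B8=F, B9=S, B11=T, B11=F
uncovered (9 of 22): B1=F, B4=F, B5=T, B5=F, B6=T, B8=T, B9=E, B10=S, B10=E
Answer: B1=F, B4=F, B5=T, B5=F, B6=T, B8=T, B9=E, B10=S, B10=E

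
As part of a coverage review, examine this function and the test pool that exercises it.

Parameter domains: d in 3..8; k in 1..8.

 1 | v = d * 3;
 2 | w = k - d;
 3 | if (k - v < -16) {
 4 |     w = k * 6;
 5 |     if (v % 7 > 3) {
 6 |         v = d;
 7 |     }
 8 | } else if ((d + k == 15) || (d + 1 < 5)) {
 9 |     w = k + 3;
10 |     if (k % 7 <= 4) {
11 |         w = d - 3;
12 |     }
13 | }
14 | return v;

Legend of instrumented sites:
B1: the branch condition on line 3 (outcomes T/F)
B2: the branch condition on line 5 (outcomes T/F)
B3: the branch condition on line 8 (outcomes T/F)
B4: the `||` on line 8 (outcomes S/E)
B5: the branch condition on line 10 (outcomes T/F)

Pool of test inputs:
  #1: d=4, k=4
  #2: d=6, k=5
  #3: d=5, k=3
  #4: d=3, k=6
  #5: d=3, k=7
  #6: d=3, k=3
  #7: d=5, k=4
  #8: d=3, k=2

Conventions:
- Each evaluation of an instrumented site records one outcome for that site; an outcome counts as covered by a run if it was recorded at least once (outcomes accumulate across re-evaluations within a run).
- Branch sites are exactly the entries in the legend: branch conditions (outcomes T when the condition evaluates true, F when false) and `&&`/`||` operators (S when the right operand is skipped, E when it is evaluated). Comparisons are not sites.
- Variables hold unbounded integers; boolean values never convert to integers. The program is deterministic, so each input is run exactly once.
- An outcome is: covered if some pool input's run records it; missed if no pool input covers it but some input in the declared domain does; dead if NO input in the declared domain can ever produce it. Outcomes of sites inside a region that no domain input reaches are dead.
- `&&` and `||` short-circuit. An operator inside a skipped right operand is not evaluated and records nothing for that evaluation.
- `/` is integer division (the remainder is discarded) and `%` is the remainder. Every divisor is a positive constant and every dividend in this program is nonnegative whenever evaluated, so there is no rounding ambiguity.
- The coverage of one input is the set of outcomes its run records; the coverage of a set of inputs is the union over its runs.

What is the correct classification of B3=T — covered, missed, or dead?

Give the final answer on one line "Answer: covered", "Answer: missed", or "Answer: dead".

B3=T is recorded by pool input(s) 4, 5, 6, 8 -> covered

Answer: covered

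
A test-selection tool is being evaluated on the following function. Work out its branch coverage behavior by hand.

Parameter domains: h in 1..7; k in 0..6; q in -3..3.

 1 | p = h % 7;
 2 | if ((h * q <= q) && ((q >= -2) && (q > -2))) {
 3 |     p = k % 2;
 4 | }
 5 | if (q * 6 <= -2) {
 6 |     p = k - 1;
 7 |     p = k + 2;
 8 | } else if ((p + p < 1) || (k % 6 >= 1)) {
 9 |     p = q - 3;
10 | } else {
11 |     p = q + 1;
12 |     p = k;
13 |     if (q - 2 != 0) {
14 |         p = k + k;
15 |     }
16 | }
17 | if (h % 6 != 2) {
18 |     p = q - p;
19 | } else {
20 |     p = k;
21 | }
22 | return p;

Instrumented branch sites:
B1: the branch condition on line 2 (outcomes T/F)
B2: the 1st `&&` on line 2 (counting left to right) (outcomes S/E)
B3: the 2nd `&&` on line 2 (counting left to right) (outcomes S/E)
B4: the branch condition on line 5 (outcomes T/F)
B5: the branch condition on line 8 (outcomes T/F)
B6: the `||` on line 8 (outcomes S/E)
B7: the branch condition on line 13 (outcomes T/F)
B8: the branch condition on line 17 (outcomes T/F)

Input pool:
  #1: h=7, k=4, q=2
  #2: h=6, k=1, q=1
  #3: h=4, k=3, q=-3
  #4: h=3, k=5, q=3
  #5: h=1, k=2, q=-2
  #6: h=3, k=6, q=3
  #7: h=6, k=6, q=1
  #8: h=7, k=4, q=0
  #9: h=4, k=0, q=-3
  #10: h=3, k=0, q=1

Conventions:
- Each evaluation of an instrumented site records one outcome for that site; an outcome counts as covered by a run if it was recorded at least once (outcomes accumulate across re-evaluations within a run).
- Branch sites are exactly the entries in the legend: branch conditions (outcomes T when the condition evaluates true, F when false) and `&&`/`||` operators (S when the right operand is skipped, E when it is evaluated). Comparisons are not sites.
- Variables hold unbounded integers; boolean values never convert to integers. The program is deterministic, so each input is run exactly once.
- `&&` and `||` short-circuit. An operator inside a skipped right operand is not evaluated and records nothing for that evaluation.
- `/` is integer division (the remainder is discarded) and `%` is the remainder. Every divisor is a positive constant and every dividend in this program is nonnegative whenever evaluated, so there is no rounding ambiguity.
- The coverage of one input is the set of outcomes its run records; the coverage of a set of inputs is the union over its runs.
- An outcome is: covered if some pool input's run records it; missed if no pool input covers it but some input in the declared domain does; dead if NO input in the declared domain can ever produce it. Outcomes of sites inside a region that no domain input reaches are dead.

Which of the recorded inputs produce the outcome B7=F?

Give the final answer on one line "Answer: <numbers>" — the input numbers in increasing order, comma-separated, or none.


input #1 (h=7, k=4, q=2): does not record B7=F
input #2 (h=6, k=1, q=1): does not record B7=F
input #3 (h=4, k=3, q=-3): does not record B7=F
input #4 (h=3, k=5, q=3): does not record B7=F
input #5 (h=1, k=2, q=-2): does not record B7=F
input #6 (h=3, k=6, q=3): does not record B7=F
input #7 (h=6, k=6, q=1): does not record B7=F
input #8 (h=7, k=4, q=0): does not record B7=F
input #9 (h=4, k=0, q=-3): does not record B7=F
input #10 (h=3, k=0, q=1): does not record B7=F
Answer: none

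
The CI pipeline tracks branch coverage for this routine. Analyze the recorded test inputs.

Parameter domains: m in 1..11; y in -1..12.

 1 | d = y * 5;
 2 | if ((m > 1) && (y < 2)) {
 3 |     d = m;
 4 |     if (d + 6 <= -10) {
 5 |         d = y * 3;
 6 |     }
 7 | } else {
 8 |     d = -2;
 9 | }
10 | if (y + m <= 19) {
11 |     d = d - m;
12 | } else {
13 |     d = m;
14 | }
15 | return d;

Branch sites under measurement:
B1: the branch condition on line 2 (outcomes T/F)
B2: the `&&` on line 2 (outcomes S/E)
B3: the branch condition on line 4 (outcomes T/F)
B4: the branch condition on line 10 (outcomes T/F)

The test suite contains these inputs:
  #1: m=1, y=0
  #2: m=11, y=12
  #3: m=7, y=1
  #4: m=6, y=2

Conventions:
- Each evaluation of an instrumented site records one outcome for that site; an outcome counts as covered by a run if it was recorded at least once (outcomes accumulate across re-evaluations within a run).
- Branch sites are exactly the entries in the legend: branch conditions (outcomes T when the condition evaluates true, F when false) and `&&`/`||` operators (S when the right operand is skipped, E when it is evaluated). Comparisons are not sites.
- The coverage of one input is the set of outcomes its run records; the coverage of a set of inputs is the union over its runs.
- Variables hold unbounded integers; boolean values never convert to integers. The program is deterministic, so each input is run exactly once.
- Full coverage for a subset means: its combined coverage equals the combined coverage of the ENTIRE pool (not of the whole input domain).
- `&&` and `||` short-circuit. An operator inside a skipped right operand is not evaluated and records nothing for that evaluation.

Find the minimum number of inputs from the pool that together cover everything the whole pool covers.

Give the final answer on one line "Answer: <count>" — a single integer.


test 1 (m=1, y=0) hits B1=F, B2=S, B4=T
test 2 (m=11, y=12) hits B1=F, B2=E, B4=F
test 3 (m=7, y=1) hits B1=T, B2=E, B3=F, B4=T
test 4 (m=6, y=2) hits B1=F, B2=E, B4=T
union over all inputs: B1=T, B1=F, B2=S, B2=E, B3=F, B4=T, B4=F (7 outcomes)
every size-1 subset falls short of the 7 outcomes (best: 4/7)
every size-2 subset falls short of the 7 outcomes (best: 6/7)
size 3: inputs {1, 2, 3} cover all 7 outcomes, and no lexicographically smaller subset of this size does
Answer: 3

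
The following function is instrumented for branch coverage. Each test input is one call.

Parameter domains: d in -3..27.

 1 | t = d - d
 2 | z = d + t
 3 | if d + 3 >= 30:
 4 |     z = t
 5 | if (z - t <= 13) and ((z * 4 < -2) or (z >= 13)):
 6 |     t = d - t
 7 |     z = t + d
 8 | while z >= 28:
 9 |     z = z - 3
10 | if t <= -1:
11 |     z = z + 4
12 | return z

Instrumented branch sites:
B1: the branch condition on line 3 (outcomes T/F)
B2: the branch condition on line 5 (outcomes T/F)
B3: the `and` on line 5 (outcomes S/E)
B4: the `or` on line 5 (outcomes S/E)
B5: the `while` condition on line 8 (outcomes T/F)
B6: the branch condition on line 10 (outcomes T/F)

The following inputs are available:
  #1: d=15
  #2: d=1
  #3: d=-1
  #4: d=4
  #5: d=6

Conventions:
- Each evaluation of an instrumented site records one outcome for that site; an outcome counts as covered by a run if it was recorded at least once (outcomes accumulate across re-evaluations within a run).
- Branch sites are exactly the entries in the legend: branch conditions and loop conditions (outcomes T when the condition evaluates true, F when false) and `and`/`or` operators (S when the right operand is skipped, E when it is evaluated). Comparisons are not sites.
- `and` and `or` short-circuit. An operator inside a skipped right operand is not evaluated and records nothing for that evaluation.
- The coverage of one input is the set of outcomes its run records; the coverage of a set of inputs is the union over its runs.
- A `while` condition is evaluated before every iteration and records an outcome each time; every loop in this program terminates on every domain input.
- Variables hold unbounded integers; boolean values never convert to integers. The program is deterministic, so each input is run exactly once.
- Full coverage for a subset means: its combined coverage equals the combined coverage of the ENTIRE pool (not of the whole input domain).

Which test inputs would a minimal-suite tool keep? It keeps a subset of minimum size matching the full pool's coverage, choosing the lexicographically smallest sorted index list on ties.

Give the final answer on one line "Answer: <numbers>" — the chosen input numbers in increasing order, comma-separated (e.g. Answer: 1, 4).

input #1 (d=15): covers B1=F, B2=F, B3=S, B5=F, B6=F
input #2 (d=1): covers B1=F, B2=F, B3=E, B4=E, B5=F, B6=F
input #3 (d=-1): covers B1=F, B2=T, B3=E, B4=S, B5=F, B6=T
input #4 (d=4): covers B1=F, B2=F, B3=E, B4=E, B5=F, B6=F
input #5 (d=6): covers B1=F, B2=F, B3=E, B4=E, B5=F, B6=F
union over all inputs: B1=F, B2=T, B2=F, B3=S, B3=E, B4=S, B4=E, B5=F, B6=T, B6=F (10 outcomes)
every size-1 subset falls short of the 10 outcomes (best: 6/10)
every size-2 subset falls short of the 10 outcomes (best: 9/10)
the canonical winner is {1, 2, 3}: size 3, full 10-outcome coverage, earliest index list among size-3 covers

Answer: 1, 2, 3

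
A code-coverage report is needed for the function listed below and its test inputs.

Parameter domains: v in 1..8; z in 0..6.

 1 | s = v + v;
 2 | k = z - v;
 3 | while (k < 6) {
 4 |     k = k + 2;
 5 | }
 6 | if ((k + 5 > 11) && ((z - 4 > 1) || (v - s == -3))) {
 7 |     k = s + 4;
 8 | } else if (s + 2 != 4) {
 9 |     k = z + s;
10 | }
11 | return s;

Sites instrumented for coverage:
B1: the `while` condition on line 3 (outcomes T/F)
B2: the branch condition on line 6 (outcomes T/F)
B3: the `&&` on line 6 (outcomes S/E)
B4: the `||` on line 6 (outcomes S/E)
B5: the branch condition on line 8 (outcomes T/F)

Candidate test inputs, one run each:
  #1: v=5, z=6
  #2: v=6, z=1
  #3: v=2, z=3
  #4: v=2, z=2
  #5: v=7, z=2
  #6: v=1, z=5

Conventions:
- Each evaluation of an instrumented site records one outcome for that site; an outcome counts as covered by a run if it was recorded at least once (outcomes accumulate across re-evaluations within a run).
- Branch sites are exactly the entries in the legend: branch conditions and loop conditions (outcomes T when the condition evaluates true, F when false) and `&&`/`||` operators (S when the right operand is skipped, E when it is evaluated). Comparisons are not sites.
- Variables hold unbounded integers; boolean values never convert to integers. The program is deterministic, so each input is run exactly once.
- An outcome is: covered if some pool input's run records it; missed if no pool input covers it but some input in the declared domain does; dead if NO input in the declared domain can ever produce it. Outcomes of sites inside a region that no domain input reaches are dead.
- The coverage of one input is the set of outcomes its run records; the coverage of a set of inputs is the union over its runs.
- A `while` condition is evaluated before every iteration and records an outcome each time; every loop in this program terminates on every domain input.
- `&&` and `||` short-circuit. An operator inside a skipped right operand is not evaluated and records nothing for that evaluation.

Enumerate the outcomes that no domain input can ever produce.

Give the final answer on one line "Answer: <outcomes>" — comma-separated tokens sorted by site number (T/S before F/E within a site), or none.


exhaustive pass over the 56-input domain:
  reachable outcomes have witnesses, e.g. B1=T (e.g. v=1, z=0), B1=F (e.g. v=1, z=0), B2=T (e.g. v=1, z=6), B2=F (e.g. v=1, z=0)
Answer: none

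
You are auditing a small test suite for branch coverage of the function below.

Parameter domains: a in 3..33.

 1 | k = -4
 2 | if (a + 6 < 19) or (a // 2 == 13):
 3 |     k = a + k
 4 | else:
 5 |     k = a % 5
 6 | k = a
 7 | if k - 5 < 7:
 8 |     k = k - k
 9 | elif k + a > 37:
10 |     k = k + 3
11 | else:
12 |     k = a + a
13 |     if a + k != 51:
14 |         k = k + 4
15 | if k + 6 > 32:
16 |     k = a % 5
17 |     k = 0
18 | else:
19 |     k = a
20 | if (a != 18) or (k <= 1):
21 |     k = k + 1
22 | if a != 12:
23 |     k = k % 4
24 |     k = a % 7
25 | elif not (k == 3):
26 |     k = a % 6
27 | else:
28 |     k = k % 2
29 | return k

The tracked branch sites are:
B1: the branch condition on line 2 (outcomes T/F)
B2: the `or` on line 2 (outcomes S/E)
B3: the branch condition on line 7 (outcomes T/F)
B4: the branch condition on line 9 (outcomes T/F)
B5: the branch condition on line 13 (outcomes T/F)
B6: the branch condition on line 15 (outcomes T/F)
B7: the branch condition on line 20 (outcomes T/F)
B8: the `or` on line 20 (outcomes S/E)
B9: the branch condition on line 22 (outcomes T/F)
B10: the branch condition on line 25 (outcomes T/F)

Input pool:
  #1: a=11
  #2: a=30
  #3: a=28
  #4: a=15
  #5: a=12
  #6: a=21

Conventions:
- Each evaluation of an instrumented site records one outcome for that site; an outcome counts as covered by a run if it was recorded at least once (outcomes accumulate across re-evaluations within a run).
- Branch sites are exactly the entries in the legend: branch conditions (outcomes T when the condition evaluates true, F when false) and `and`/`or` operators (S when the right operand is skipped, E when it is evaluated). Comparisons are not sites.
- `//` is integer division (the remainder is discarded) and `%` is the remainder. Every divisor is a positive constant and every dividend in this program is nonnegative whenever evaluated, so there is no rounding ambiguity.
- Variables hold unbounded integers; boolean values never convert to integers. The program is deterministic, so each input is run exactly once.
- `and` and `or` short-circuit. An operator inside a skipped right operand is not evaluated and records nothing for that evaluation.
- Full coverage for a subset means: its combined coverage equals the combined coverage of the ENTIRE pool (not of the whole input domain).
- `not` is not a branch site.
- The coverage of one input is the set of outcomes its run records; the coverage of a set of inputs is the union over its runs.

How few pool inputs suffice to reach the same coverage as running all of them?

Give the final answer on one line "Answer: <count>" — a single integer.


input #1, a=11: outcomes B1=T, B2=S, B3=T, B6=F, B7=T, B8=S, B9=T
input #2, a=30: outcomes B1=F, B2=E, B3=F, B4=T, B6=T, B7=T, B8=S, B9=T
input #3, a=28: outcomes B1=F, B2=E, B3=F, B4=T, B6=T, B7=T, B8=S, B9=T
input #4, a=15: outcomes B1=F, B2=E, B3=F, B4=F, B5=T, B6=T, B7=T, B8=S, B9=T
input #5, a=12: outcomes B1=T, B2=S, B3=F, B4=F, B5=T, B6=T, B7=T, B8=S, B9=F, B10=T
input #6, a=21: outcomes B1=F, B2=E, B3=F, B4=T, B6=F, B7=T, B8=S, B9=T
together the pool reaches 16 outcomes: B1=T, B1=F, B2=S, B2=E, B3=T, B3=F, B4=T, B4=F, B5=T, B6=T, B6=F, B7=T, B8=S, B9=T, B9=F, B10=T
checked all size-1 subsets: none covers 16 outcomes (max 10/16)
checked all size-2 subsets: none covers 16 outcomes (max 15/16)
size 3: inputs {1, 2, 5} cover all 16 outcomes, and no lexicographically smaller subset of this size does
Answer: 3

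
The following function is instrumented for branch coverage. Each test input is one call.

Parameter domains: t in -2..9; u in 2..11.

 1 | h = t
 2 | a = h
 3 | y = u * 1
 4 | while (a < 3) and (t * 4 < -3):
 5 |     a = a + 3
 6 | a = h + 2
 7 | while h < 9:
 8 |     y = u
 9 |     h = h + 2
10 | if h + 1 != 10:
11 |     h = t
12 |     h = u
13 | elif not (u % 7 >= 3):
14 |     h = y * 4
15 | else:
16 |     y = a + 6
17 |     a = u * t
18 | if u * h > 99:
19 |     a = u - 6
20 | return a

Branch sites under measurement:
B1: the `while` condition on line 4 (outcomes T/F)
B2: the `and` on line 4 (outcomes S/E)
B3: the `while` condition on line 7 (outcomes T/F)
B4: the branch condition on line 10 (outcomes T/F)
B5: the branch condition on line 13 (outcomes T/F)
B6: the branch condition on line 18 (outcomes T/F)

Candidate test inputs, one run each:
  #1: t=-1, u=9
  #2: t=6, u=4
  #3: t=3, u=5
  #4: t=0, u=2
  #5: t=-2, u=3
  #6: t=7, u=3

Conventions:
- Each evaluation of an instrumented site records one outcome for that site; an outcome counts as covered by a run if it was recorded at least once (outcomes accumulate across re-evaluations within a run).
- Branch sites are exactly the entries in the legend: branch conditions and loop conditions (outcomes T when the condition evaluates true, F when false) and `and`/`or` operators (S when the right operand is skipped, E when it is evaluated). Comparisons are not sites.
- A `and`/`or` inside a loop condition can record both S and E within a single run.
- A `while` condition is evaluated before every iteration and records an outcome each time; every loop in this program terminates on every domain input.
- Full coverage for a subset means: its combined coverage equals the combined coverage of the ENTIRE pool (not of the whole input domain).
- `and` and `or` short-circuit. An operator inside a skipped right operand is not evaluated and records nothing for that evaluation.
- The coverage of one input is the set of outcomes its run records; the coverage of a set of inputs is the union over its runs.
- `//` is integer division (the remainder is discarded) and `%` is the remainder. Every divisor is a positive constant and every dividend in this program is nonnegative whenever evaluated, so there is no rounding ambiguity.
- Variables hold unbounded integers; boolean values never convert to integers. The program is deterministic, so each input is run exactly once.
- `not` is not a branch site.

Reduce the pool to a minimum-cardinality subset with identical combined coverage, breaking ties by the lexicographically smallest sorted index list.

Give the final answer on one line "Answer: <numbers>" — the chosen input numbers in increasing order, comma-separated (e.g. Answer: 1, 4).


run #1 (t=-1, u=9) runs B2->E, B1->T, B2->E, B1->T, B2->S, B1->F, B3->T, B3->T, B3->T, B3->T, B3->T, B3->F, B4->F, B5->T, ...; records B1=T, B1=F, B2=S, B2=E, B3=T, B3=F, B4=F, B5=T, B6=T
run #2 (t=6, u=4) runs B2->S, B1->F, B3->T, B3->T, B3->F, B4->T, B6->F; records B1=F, B2=S, B3=T, B3=F, B4=T, B6=F
run #3 (t=3, u=5) runs B2->S, B1->F, B3->T, B3->T, B3->T, B3->F, B4->F, B5->F, B6->F; records B1=F, B2=S, B3=T, B3=F, B4=F, B5=F, B6=F
run #4 (t=0, u=2) runs B2->E, B1->F, B3->T, B3->T, B3->T, B3->T, B3->T, B3->F, B4->T, B6->F; records B1=F, B2=E, B3=T, B3=F, B4=T, B6=F
run #5 (t=-2, u=3) runs B2->E, B1->T, B2->E, B1->T, B2->S, B1->F, B3->T, B3->T, B3->T, B3->T, B3->T, B3->T, B3->F, B4->T, ...; records B1=T, B1=F, B2=S, B2=E, B3=T, B3=F, B4=T, B6=F
run #6 (t=7, u=3) runs B2->S, B1->F, B3->T, B3->F, B4->F, B5->F, B6->F; records B1=F, B2=S, B3=T, B3=F, B4=F, B5=F, B6=F
the full pool covers 12 outcomes: B1=T, B1=F, B2=S, B2=E, B3=T, B3=F, B4=T, B4=F, B5=T, B5=F, B6=T, B6=F
size 1 is not enough: best union over all size-1 subsets is 9/12
size 2 is not enough: best union over all size-2 subsets is 11/12
inputs {1, 2, 3} (size 3) cover everything; no size-3 subset with a lexicographically smaller index list covers all 12
Answer: 1, 2, 3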